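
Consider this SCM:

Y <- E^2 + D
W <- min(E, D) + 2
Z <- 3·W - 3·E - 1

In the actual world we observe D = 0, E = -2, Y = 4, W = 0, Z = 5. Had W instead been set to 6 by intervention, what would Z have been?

23

Intervening sets W = 6 and removes its equation (W <- min(E, D) + 2).
Z = 3·W - 3·E - 1  [with W=6, E=-2]  = 23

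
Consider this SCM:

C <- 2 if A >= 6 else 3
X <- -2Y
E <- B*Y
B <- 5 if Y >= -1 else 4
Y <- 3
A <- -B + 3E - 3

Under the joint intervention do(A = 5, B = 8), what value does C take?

3

The joint intervention fixes A = 5, B = 8, removing each variable's own equation.
C = 2 if A >= 6 else 3  [with A=5]  = 3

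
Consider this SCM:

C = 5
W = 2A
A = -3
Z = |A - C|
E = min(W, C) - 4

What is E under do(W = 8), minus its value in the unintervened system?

11

Intervening sets W = 8 and removes its equation (W = 2A).
E = min(W, C) - 4  [with W=8, C=5]  = 1
Without intervention: W = 2A  [with A=-3]  = -6; E = min(W, C) - 4  [with W=-6, C=5]  = -10.
Change = 1 − (-10) = 11.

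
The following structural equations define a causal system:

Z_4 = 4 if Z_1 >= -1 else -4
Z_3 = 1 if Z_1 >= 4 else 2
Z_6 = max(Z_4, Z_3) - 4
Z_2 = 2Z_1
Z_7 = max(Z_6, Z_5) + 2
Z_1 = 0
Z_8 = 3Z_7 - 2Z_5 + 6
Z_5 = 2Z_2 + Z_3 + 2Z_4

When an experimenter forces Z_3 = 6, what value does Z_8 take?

26

The intervention breaks the incoming arrows to Z_3: Z_3 = 1 if Z_1 >= 4 else 2 no longer applies, and Z_3 = 6.
Z_2 = 2Z_1  [with Z_1=0]  = 0
Z_4 = 4 if Z_1 >= -1 else -4  [with Z_1=0]  = 4
Z_5 = 2Z_2 + Z_3 + 2Z_4  [with Z_2=0, Z_3=6, Z_4=4]  = 14
Z_6 = max(Z_4, Z_3) - 4  [with Z_4=4, Z_3=6]  = 2
Z_7 = max(Z_6, Z_5) + 2  [with Z_6=2, Z_5=14]  = 16
Z_8 = 3Z_7 - 2Z_5 + 6  [with Z_7=16, Z_5=14]  = 26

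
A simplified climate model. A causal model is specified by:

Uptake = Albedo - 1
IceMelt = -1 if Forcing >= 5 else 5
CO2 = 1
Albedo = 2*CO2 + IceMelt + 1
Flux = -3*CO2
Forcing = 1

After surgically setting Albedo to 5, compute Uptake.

4

Under do(Albedo=5), the mechanism Albedo = 2*CO2 + IceMelt + 1 is discarded; Albedo is fixed at 5.
Uptake = Albedo - 1  [with Albedo=5]  = 4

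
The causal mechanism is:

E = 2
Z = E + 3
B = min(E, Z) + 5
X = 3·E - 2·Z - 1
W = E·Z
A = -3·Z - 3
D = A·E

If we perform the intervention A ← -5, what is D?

Intervening sets A = -5 and removes its equation (A = -3·Z - 3).
D = A·E  [with A=-5, E=2]  = -10

-10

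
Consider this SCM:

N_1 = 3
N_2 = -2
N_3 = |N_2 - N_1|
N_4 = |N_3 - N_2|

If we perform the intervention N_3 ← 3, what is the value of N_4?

5

The intervention breaks the incoming arrows to N_3: N_3 = |N_2 - N_1| no longer applies, and N_3 = 3.
N_4 = |N_3 - N_2|  [with N_3=3, N_2=-2]  = 5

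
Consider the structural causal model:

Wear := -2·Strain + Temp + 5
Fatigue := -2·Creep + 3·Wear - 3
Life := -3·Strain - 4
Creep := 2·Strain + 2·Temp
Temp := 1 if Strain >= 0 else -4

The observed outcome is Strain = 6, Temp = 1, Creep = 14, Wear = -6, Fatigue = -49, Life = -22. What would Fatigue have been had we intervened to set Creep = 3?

do(Creep=3) replaces the equation Creep := 2·Strain + 2·Temp with the constant Creep = 3.
Temp = 1 if Strain >= 0 else -4  [with Strain=6]  = 1
Wear = -2·Strain + Temp + 5  [with Strain=6, Temp=1]  = -6
Fatigue = -2·Creep + 3·Wear - 3  [with Creep=3, Wear=-6]  = -27

-27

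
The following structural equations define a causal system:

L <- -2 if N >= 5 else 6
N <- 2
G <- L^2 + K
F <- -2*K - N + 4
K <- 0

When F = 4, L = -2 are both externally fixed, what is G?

4

The joint intervention fixes F = 4, L = -2, removing each variable's own equation.
G = L^2 + K  [with L=-2, K=0]  = 4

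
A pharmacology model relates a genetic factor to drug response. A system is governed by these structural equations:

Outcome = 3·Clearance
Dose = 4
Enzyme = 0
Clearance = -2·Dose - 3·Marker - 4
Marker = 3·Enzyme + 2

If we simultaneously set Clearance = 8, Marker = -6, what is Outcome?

The joint intervention fixes Clearance = 8, Marker = -6, removing each variable's own equation.
Outcome = 3·Clearance  [with Clearance=8]  = 24

24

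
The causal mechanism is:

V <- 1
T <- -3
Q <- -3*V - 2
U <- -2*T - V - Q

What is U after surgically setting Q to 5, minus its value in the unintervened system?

-10

The intervention breaks the incoming arrows to Q: Q <- -3*V - 2 no longer applies, and Q = 5.
U = -2*T - V - Q  [with T=-3, V=1, Q=5]  = 0
Without intervention: Q = -3*V - 2  [with V=1]  = -5; U = -2*T - V - Q  [with T=-3, V=1, Q=-5]  = 10.
Change = 0 − 10 = -10.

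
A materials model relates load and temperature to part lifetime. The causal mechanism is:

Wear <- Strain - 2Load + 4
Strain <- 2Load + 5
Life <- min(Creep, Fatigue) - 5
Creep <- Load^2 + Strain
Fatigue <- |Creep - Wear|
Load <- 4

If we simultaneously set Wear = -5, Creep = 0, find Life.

The joint intervention fixes Wear = -5, Creep = 0, removing each variable's own equation.
Fatigue = |Creep - Wear|  [with Creep=0, Wear=-5]  = 5
Life = min(Creep, Fatigue) - 5  [with Creep=0, Fatigue=5]  = -5

-5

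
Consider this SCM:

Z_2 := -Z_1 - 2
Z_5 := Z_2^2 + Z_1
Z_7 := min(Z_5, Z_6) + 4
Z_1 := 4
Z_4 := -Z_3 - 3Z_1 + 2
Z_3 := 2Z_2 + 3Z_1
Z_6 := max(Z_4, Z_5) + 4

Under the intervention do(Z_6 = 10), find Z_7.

Intervening sets Z_6 = 10 and removes its equation (Z_6 := max(Z_4, Z_5) + 4).
Z_2 = -Z_1 - 2  [with Z_1=4]  = -6
Z_5 = Z_2^2 + Z_1  [with Z_2=-6, Z_1=4]  = 40
Z_7 = min(Z_5, Z_6) + 4  [with Z_5=40, Z_6=10]  = 14

14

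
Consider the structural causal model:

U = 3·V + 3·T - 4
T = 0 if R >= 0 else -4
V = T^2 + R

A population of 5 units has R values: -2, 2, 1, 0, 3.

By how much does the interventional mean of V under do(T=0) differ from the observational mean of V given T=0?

The intervention sets T=0 in all 5 units regardless of R. Recomputing V per unit gives -2, 2, 1, 0, 3; average 0.8.
E[V|T=0] averages over only the 4 units with T=0 (R = 2, 1, 0, 3): V = 2, 1, 0, 3, mean 1.5.
Difference = 0.8 − 1.5 = -0.7.

-0.7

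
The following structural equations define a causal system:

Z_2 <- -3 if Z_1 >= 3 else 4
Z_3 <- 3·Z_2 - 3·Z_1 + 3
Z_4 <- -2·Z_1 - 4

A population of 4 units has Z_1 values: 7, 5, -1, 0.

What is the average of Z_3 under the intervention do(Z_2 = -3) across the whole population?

Every unit gets Z_2=-3 under the intervention. Z_3 values become -27, -21, -3, -6; E[Z_3|do(Z_2=-3)] = -14.25.

-14.25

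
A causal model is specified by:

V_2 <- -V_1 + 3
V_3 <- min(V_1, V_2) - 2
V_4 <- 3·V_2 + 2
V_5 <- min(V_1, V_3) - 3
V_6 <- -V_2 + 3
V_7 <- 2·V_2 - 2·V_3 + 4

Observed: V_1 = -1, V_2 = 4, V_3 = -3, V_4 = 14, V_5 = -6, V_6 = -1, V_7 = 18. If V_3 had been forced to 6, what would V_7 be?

0

The intervention breaks the incoming arrows to V_3: V_3 <- min(V_1, V_2) - 2 no longer applies, and V_3 = 6.
V_2 = -V_1 + 3  [with V_1=-1]  = 4
V_7 = 2·V_2 - 2·V_3 + 4  [with V_2=4, V_3=6]  = 0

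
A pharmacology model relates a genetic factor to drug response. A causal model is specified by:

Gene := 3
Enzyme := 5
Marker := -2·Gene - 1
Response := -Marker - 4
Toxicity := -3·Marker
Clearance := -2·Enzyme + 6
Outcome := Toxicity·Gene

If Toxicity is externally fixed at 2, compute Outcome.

Under do(Toxicity=2), the mechanism Toxicity := -3·Marker is discarded; Toxicity is fixed at 2.
Outcome = Toxicity·Gene  [with Toxicity=2, Gene=3]  = 6

6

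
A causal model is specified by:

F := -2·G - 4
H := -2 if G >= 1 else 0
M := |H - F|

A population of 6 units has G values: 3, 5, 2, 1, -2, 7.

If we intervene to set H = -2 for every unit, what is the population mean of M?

Under do(H=-2), H's equation is replaced by H=-2 for every unit. Per-unit M: 8, 12, 6, 4, 2, 16. Mean = 8.

8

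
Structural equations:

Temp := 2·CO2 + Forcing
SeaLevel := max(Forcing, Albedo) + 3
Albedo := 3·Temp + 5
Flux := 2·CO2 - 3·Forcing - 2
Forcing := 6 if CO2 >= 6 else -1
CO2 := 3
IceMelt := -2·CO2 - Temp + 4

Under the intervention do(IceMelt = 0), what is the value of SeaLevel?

Under do(IceMelt=0), the mechanism IceMelt := -2·CO2 - Temp + 4 is discarded; IceMelt is fixed at 0.
Since SeaLevel is not a descendant of the intervened variable, it is unaffected.
Forcing = 6 if CO2 >= 6 else -1  [with CO2=3]  = -1
Temp = 2·CO2 + Forcing  [with CO2=3, Forcing=-1]  = 5
Albedo = 3·Temp + 5  [with Temp=5]  = 20
SeaLevel = max(Forcing, Albedo) + 3  [with Forcing=-1, Albedo=20]  = 23

23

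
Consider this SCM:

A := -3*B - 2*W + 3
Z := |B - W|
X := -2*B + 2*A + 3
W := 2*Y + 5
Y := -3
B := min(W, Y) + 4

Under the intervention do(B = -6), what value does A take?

The intervention breaks the incoming arrows to B: B := min(W, Y) + 4 no longer applies, and B = -6.
W = 2*Y + 5  [with Y=-3]  = -1
A = -3*B - 2*W + 3  [with B=-6, W=-1]  = 23

23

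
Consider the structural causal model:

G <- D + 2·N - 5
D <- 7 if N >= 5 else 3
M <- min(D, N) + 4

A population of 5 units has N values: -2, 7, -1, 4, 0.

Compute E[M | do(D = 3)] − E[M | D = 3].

Under do(D=3), D's equation is replaced by D=3 for every unit. Per-unit M: 2, 7, 3, 7, 4. Mean = 4.6.
Observing D=3 restricts to units where D's equation naturally yields 3: N ∈ {-2, -1, 4, 0}. In that subpopulation M = 2, 3, 7, 4, mean 4.
Difference = 4.6 − 4 = 0.6.

0.6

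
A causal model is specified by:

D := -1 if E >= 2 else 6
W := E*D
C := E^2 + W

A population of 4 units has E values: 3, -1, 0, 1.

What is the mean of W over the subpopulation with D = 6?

Observing D=6 restricts to units where D's equation naturally yields 6: E ∈ {-1, 0, 1}. In that subpopulation W = -6, 0, 6, mean 0.

0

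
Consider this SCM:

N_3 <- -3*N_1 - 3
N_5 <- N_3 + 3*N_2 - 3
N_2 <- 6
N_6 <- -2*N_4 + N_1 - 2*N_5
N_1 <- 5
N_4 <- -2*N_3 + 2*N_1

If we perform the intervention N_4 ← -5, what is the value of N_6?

Under do(N_4=-5), the mechanism N_4 <- -2*N_3 + 2*N_1 is discarded; N_4 is fixed at -5.
N_3 = -3*N_1 - 3  [with N_1=5]  = -18
N_5 = N_3 + 3*N_2 - 3  [with N_3=-18, N_2=6]  = -3
N_6 = -2*N_4 + N_1 - 2*N_5  [with N_4=-5, N_1=5, N_5=-3]  = 21

21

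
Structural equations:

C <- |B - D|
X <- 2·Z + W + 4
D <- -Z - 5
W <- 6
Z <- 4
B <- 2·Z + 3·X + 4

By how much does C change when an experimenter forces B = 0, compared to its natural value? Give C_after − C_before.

Under do(B=0), the mechanism B <- 2·Z + 3·X + 4 is discarded; B is fixed at 0.
D = -Z - 5  [with Z=4]  = -9
C = |B - D|  [with B=0, D=-9]  = 9
Without intervention: X = 2·Z + W + 4  [with Z=4, W=6]  = 18; B = 2·Z + 3·X + 4  [with Z=4, X=18]  = 66; D = -Z - 5  [with Z=4]  = -9; C = |B - D|  [with B=66, D=-9]  = 75.
Change = 9 − 75 = -66.

-66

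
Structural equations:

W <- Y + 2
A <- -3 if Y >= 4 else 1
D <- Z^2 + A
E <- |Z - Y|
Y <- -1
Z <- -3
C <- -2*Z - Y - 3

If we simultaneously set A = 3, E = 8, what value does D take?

12

Setting A = 3, E = 8 by intervention discards those variables' equations.
D = Z^2 + A  [with Z=-3, A=3]  = 12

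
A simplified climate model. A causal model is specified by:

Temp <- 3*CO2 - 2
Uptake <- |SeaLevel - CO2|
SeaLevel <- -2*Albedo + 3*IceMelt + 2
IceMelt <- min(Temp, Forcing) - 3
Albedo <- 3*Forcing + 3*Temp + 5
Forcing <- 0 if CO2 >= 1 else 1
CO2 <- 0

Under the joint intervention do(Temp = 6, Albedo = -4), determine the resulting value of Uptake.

4

Under do(Temp = 6, Albedo = -4), each intervened variable's structural equation is replaced by its fixed value.
Forcing = 0 if CO2 >= 1 else 1  [with CO2=0]  = 1
IceMelt = min(Temp, Forcing) - 3  [with Temp=6, Forcing=1]  = -2
SeaLevel = -2*Albedo + 3*IceMelt + 2  [with Albedo=-4, IceMelt=-2]  = 4
Uptake = |SeaLevel - CO2|  [with SeaLevel=4, CO2=0]  = 4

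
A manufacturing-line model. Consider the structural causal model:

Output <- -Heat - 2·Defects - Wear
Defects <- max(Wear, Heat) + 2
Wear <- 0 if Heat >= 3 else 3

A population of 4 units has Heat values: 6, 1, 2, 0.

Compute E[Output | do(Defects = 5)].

-14.5

The intervention sets Defects=5 in all 4 units regardless of Heat. Recomputing Output per unit gives -16, -14, -15, -13; average -14.5.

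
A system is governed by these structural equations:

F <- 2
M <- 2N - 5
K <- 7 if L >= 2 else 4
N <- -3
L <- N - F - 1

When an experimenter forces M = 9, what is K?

Intervening sets M = 9 and removes its equation (M <- 2N - 5).
No directed path runs from M to K, so K keeps its natural value.
L = N - F - 1  [with N=-3, F=2]  = -6
K = 7 if L >= 2 else 4  [with L=-6]  = 4

4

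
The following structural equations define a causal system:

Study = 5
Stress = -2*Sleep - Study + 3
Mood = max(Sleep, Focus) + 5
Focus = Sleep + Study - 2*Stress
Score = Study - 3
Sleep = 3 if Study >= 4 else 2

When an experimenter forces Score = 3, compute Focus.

The intervention breaks the incoming arrows to Score: Score = Study - 3 no longer applies, and Score = 3.
Since Focus is not a descendant of the intervened variable, it is unaffected.
Sleep = 3 if Study >= 4 else 2  [with Study=5]  = 3
Stress = -2*Sleep - Study + 3  [with Sleep=3, Study=5]  = -8
Focus = Sleep + Study - 2*Stress  [with Sleep=3, Study=5, Stress=-8]  = 24

24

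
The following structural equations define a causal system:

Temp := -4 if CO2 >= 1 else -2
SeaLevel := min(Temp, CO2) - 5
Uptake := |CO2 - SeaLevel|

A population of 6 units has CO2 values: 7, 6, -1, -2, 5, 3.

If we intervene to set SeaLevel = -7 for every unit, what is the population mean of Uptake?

10

The intervention sets SeaLevel=-7 in all 6 units regardless of CO2. Recomputing Uptake per unit gives 14, 13, 6, 5, 12, 10; average 10.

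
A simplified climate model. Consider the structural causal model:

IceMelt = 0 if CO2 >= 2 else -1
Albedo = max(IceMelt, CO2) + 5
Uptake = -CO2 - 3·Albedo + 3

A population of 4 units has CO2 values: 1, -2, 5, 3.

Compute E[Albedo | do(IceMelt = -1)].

Every unit gets IceMelt=-1 under the intervention. Albedo values become 6, 4, 10, 8; E[Albedo|do(IceMelt=-1)] = 7.

7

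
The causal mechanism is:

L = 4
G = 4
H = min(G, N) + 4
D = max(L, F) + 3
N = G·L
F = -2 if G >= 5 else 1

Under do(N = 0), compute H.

4

The intervention breaks the incoming arrows to N: N = G·L no longer applies, and N = 0.
H = min(G, N) + 4  [with G=4, N=0]  = 4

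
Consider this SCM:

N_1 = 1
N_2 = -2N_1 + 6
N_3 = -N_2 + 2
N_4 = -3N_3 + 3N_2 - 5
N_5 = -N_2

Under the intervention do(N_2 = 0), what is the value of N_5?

do(N_2=0) replaces the equation N_2 = -2N_1 + 6 with the constant N_2 = 0.
N_5 = -N_2  [with N_2=0]  = 0

0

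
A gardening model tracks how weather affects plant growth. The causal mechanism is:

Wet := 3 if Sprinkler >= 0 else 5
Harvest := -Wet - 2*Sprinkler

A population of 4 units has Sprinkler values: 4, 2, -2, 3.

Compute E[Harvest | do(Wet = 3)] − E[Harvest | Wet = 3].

Every unit gets Wet=3 under the intervention. Harvest values become -11, -7, 1, -9; E[Harvest|do(Wet=3)] = -6.5.
Observing Wet=3 restricts to units where Wet's equation naturally yields 3: Sprinkler ∈ {4, 2, 3}. In that subpopulation Harvest = -11, -7, -9, mean -9.
Difference = -6.5 − (-9) = 2.5.

2.5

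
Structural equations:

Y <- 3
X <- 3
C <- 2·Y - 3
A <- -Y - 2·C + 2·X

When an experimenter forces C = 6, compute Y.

Under do(C=6), the mechanism C <- 2·Y - 3 is discarded; C is fixed at 6.
Y is not downstream of the intervention, so its value is determined by the original equations.

3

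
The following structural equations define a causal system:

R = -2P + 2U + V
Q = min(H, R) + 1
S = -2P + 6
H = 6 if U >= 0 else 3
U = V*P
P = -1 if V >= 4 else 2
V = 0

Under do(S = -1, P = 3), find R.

-6

Under do(S = -1, P = 3), each intervened variable's structural equation is replaced by its fixed value.
U = V*P  [with V=0, P=3]  = 0
R = -2P + 2U + V  [with P=3, U=0, V=0]  = -6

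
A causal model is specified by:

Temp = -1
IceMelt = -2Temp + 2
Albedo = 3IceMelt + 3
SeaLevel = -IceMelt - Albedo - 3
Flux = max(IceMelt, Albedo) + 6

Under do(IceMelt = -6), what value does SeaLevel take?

18

Under do(IceMelt=-6), the mechanism IceMelt = -2Temp + 2 is discarded; IceMelt is fixed at -6.
Albedo = 3IceMelt + 3  [with IceMelt=-6]  = -15
SeaLevel = -IceMelt - Albedo - 3  [with IceMelt=-6, Albedo=-15]  = 18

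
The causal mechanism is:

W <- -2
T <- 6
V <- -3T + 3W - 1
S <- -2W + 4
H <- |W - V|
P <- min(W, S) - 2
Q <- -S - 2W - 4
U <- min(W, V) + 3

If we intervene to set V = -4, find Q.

-8

The intervention breaks the incoming arrows to V: V <- -3T + 3W - 1 no longer applies, and V = -4.
Q is not downstream of the intervention, so its value is determined by the original equations.
S = -2W + 4  [with W=-2]  = 8
Q = -S - 2W - 4  [with S=8, W=-2]  = -8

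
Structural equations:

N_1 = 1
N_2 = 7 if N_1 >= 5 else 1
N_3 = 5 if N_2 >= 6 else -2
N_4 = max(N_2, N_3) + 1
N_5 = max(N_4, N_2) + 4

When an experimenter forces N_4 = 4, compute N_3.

Under do(N_4=4), the mechanism N_4 = max(N_2, N_3) + 1 is discarded; N_4 is fixed at 4.
Since N_3 is not a descendant of the intervened variable, it is unaffected.
N_2 = 7 if N_1 >= 5 else 1  [with N_1=1]  = 1
N_3 = 5 if N_2 >= 6 else -2  [with N_2=1]  = -2

-2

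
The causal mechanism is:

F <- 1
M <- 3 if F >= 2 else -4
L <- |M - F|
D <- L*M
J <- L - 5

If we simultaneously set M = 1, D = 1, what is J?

-5

Setting M = 1, D = 1 by intervention discards those variables' equations.
L = |M - F|  [with M=1, F=1]  = 0
J = L - 5  [with L=0]  = -5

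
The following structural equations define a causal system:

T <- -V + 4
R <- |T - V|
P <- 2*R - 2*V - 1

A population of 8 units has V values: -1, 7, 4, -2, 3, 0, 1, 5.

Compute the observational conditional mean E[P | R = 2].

Observing R=2 restricts to units where R's equation naturally yields 2: V ∈ {3, 1}. In that subpopulation P = -3, 1, mean -1.

-1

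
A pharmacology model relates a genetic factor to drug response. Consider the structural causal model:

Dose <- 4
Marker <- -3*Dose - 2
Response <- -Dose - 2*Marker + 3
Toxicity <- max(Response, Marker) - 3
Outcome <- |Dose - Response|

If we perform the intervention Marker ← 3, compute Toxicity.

Under do(Marker=3), the mechanism Marker <- -3*Dose - 2 is discarded; Marker is fixed at 3.
Response = -Dose - 2*Marker + 3  [with Dose=4, Marker=3]  = -7
Toxicity = max(Response, Marker) - 3  [with Response=-7, Marker=3]  = 0

0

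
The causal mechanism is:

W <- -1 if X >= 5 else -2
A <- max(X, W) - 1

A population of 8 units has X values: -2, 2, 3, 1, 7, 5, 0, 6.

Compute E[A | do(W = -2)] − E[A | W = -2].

do(W=-2) breaks W's dependence on X. With W=-2 fixed, A across the units is -3, 1, 2, 0, 6, 4, -1, 5, mean 1.75.
E[A|W=-2] averages over only the 5 units with W=-2 (X = -2, 2, 3, 1, 0): A = -3, 1, 2, 0, -1, mean -0.2.
Difference = 1.75 − (-0.2) = 1.95.

1.95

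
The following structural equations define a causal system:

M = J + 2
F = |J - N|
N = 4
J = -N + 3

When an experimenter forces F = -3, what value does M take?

The intervention breaks the incoming arrows to F: F = |J - N| no longer applies, and F = -3.
M is not downstream of the intervention, so its value is determined by the original equations.
J = -N + 3  [with N=4]  = -1
M = J + 2  [with J=-1]  = 1

1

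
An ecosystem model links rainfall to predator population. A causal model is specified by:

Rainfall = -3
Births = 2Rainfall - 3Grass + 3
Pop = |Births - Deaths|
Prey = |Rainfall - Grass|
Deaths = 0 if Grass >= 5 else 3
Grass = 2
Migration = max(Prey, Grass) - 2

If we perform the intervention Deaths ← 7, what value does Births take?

-9

The intervention breaks the incoming arrows to Deaths: Deaths = 0 if Grass >= 5 else 3 no longer applies, and Deaths = 7.
Since Births is not a descendant of the intervened variable, it is unaffected.
Births = 2Rainfall - 3Grass + 3  [with Rainfall=-3, Grass=2]  = -9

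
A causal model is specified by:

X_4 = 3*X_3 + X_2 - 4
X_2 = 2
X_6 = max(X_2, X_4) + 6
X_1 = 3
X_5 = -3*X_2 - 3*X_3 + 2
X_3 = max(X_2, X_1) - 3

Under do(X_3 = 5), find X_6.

The intervention breaks the incoming arrows to X_3: X_3 = max(X_2, X_1) - 3 no longer applies, and X_3 = 5.
X_4 = 3*X_3 + X_2 - 4  [with X_3=5, X_2=2]  = 13
X_6 = max(X_2, X_4) + 6  [with X_2=2, X_4=13]  = 19

19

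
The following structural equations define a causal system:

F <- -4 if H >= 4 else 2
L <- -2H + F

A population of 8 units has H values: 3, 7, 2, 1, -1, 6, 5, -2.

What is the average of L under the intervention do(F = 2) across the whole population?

do(F=2) breaks F's dependence on H. With F=2 fixed, L across the units is -4, -12, -2, 0, 4, -10, -8, 6, mean -3.25.

-3.25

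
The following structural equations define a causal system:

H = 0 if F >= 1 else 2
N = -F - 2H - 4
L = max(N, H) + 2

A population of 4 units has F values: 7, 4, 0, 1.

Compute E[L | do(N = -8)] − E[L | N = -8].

-0.5

Under do(N=-8), N's equation is replaced by N=-8 for every unit. Per-unit L: 2, 2, 4, 2. Mean = 2.5.
E[L|N=-8] averages over only the 2 units with N=-8 (F = 4, 0): L = 2, 4, mean 3.
Difference = 2.5 − 3 = -0.5.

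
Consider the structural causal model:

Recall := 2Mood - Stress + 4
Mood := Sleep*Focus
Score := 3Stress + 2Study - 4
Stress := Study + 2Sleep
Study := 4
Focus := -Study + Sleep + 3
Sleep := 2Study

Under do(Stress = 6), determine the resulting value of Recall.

The intervention breaks the incoming arrows to Stress: Stress := Study + 2Sleep no longer applies, and Stress = 6.
Sleep = 2Study  [with Study=4]  = 8
Focus = -Study + Sleep + 3  [with Study=4, Sleep=8]  = 7
Mood = Sleep*Focus  [with Sleep=8, Focus=7]  = 56
Recall = 2Mood - Stress + 4  [with Mood=56, Stress=6]  = 110

110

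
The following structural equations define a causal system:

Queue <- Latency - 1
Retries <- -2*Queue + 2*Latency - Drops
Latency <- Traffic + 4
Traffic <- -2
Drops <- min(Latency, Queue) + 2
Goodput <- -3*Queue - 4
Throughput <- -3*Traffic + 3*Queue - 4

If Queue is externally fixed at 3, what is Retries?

do(Queue=3) replaces the equation Queue <- Latency - 1 with the constant Queue = 3.
Latency = Traffic + 4  [with Traffic=-2]  = 2
Drops = min(Latency, Queue) + 2  [with Latency=2, Queue=3]  = 4
Retries = -2*Queue + 2*Latency - Drops  [with Queue=3, Latency=2, Drops=4]  = -6

-6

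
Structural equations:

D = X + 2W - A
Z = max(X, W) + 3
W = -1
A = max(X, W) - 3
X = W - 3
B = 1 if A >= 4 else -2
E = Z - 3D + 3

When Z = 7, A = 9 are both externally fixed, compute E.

The joint intervention fixes Z = 7, A = 9, removing each variable's own equation.
X = W - 3  [with W=-1]  = -4
D = X + 2W - A  [with X=-4, W=-1, A=9]  = -15
E = Z - 3D + 3  [with Z=7, D=-15]  = 55

55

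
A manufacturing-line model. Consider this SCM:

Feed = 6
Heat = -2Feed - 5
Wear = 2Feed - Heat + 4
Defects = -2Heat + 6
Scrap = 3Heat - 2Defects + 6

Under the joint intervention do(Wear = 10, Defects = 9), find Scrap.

-63

Setting Wear = 10, Defects = 9 by intervention discards those variables' equations.
Heat = -2Feed - 5  [with Feed=6]  = -17
Scrap = 3Heat - 2Defects + 6  [with Heat=-17, Defects=9]  = -63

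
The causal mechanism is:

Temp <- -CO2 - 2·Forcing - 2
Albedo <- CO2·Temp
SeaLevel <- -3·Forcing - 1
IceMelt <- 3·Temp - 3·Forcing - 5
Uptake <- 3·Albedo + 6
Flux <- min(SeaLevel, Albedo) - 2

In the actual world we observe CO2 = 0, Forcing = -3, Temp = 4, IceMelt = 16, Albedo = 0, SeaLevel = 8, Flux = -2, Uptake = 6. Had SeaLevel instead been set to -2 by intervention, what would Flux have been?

-4

Intervening sets SeaLevel = -2 and removes its equation (SeaLevel <- -3·Forcing - 1).
Temp = -CO2 - 2·Forcing - 2  [with CO2=0, Forcing=-3]  = 4
Albedo = CO2·Temp  [with CO2=0, Temp=4]  = 0
Flux = min(SeaLevel, Albedo) - 2  [with SeaLevel=-2, Albedo=0]  = -4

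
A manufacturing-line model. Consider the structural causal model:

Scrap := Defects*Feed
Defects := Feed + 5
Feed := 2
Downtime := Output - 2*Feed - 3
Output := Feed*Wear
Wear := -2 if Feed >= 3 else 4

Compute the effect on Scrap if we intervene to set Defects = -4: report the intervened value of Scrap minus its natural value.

-22

The intervention breaks the incoming arrows to Defects: Defects := Feed + 5 no longer applies, and Defects = -4.
Scrap = Defects*Feed  [with Defects=-4, Feed=2]  = -8
Without intervention: Defects = Feed + 5  [with Feed=2]  = 7; Scrap = Defects*Feed  [with Defects=7, Feed=2]  = 14.
Change = -8 − 14 = -22.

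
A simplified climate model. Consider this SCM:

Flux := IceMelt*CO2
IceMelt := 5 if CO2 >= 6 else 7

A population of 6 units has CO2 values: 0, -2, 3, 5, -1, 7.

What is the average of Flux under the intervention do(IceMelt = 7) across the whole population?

14

The intervention sets IceMelt=7 in all 6 units regardless of CO2. Recomputing Flux per unit gives 0, -14, 21, 35, -7, 49; average 14.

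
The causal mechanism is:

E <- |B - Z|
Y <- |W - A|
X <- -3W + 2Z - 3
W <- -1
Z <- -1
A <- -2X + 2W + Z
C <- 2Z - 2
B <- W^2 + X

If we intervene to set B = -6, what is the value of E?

5

Intervening sets B = -6 and removes its equation (B <- W^2 + X).
E = |B - Z|  [with B=-6, Z=-1]  = 5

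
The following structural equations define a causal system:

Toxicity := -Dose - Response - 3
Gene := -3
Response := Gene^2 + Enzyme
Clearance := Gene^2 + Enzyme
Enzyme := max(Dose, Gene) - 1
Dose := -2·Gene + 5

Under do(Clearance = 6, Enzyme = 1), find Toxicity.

Under do(Clearance = 6, Enzyme = 1), each intervened variable's structural equation is replaced by its fixed value.
Dose = -2·Gene + 5  [with Gene=-3]  = 11
Response = Gene^2 + Enzyme  [with Gene=-3, Enzyme=1]  = 10
Toxicity = -Dose - Response - 3  [with Dose=11, Response=10]  = -24

-24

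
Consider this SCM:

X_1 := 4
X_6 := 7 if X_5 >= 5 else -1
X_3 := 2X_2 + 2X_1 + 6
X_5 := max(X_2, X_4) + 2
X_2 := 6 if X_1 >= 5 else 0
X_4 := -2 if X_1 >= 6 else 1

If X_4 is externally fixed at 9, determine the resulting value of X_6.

7

Under do(X_4=9), the mechanism X_4 := -2 if X_1 >= 6 else 1 is discarded; X_4 is fixed at 9.
X_2 = 6 if X_1 >= 5 else 0  [with X_1=4]  = 0
X_5 = max(X_2, X_4) + 2  [with X_2=0, X_4=9]  = 11
X_6 = 7 if X_5 >= 5 else -1  [with X_5=11]  = 7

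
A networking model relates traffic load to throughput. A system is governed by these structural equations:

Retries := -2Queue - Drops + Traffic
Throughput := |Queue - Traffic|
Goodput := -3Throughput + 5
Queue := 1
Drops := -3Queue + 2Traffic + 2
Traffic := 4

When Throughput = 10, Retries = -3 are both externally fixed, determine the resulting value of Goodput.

-25

Setting Throughput = 10, Retries = -3 by intervention discards those variables' equations.
Goodput = -3Throughput + 5  [with Throughput=10]  = -25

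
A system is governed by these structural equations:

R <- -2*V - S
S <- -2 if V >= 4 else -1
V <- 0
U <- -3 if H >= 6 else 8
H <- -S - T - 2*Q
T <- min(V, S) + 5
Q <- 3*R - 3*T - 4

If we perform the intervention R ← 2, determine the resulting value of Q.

-10

Intervening sets R = 2 and removes its equation (R <- -2*V - S).
S = -2 if V >= 4 else -1  [with V=0]  = -1
T = min(V, S) + 5  [with V=0, S=-1]  = 4
Q = 3*R - 3*T - 4  [with R=2, T=4]  = -10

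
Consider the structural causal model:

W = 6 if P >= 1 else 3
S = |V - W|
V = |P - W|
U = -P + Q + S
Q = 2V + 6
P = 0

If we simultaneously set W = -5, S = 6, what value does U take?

The joint intervention fixes W = -5, S = 6, removing each variable's own equation.
V = |P - W|  [with P=0, W=-5]  = 5
Q = 2V + 6  [with V=5]  = 16
U = -P + Q + S  [with P=0, Q=16, S=6]  = 22

22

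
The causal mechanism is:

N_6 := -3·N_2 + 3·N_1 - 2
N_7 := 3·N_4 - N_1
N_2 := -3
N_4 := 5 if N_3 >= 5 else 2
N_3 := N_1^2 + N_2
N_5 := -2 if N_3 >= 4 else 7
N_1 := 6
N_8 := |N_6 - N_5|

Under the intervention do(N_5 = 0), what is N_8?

25

do(N_5=0) replaces the equation N_5 := -2 if N_3 >= 4 else 7 with the constant N_5 = 0.
N_6 = -3·N_2 + 3·N_1 - 2  [with N_2=-3, N_1=6]  = 25
N_8 = |N_6 - N_5|  [with N_6=25, N_5=0]  = 25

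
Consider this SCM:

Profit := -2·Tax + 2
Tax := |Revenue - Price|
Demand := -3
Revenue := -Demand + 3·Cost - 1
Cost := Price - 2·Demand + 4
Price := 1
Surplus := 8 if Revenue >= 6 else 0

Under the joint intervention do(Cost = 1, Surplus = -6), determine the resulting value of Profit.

-6

Under do(Cost = 1, Surplus = -6), each intervened variable's structural equation is replaced by its fixed value.
Revenue = -Demand + 3·Cost - 1  [with Demand=-3, Cost=1]  = 5
Tax = |Revenue - Price|  [with Revenue=5, Price=1]  = 4
Profit = -2·Tax + 2  [with Tax=4]  = -6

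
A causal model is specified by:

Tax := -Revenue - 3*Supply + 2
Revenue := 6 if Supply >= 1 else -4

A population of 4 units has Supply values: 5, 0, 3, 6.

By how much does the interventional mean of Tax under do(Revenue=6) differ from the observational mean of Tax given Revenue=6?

do(Revenue=6) breaks Revenue's dependence on Supply. With Revenue=6 fixed, Tax across the units is -19, -4, -13, -22, mean -14.5.
E[Tax|Revenue=6] averages over only the 3 units with Revenue=6 (Supply = 5, 3, 6): Tax = -19, -13, -22, mean -18.
Difference = -14.5 − (-18) = 3.5.

3.5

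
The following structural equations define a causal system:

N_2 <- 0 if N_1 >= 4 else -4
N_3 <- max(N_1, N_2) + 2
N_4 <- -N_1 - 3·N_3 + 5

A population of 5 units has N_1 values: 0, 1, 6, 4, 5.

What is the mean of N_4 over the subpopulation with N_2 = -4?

Conditioning on N_2=-4 selects the 2 unit(s) with N_1 ∈ {0, 1}. Their N_4 values: -1, -5. Mean = -3.

-3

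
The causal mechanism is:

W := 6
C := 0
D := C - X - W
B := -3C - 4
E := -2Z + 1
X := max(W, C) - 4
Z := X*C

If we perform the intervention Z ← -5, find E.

The intervention breaks the incoming arrows to Z: Z := X*C no longer applies, and Z = -5.
E = -2Z + 1  [with Z=-5]  = 11

11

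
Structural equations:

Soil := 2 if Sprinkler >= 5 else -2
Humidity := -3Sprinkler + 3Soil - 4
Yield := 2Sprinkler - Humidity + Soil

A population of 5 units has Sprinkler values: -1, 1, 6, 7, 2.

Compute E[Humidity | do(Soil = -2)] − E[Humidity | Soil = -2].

Under do(Soil=-2), Soil's equation is replaced by Soil=-2 for every unit. Per-unit Humidity: -7, -13, -28, -31, -16. Mean = -19.
Observing Soil=-2 restricts to units where Soil's equation naturally yields -2: Sprinkler ∈ {-1, 1, 2}. In that subpopulation Humidity = -7, -13, -16, mean -12.
Difference = -19 − (-12) = -7.

-7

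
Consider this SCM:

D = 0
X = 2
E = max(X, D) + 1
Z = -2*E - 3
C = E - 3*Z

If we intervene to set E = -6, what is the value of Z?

9

The intervention breaks the incoming arrows to E: E = max(X, D) + 1 no longer applies, and E = -6.
Z = -2*E - 3  [with E=-6]  = 9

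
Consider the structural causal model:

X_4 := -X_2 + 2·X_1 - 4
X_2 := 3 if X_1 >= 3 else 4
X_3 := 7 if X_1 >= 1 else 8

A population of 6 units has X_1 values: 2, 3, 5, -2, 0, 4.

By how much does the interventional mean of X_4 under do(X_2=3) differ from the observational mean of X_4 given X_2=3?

Every unit gets X_2=3 under the intervention. X_4 values become -3, -1, 3, -11, -7, 1; E[X_4|do(X_2=3)] = -3.
Observing X_2=3 restricts to units where X_2's equation naturally yields 3: X_1 ∈ {3, 5, 4}. In that subpopulation X_4 = -1, 3, 1, mean 1.
Difference = -3 − 1 = -4.

-4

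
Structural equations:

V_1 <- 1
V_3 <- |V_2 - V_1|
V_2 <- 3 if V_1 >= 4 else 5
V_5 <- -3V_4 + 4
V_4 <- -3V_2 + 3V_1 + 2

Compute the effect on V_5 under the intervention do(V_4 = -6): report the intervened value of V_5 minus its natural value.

Intervening sets V_4 = -6 and removes its equation (V_4 <- -3V_2 + 3V_1 + 2).
V_5 = -3V_4 + 4  [with V_4=-6]  = 22
Without intervention: V_2 = 3 if V_1 >= 4 else 5  [with V_1=1]  = 5; V_4 = -3V_2 + 3V_1 + 2  [with V_2=5, V_1=1]  = -10; V_5 = -3V_4 + 4  [with V_4=-10]  = 34.
Change = 22 − 34 = -12.

-12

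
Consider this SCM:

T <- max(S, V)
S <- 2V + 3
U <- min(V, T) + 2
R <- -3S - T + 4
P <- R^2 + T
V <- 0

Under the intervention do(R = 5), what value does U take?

2

The intervention breaks the incoming arrows to R: R <- -3S - T + 4 no longer applies, and R = 5.
Since U is not a descendant of the intervened variable, it is unaffected.
S = 2V + 3  [with V=0]  = 3
T = max(S, V)  [with S=3, V=0]  = 3
U = min(V, T) + 2  [with V=0, T=3]  = 2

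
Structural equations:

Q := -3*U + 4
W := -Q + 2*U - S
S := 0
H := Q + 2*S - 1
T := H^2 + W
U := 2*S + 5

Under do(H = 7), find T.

Under do(H=7), the mechanism H := Q + 2*S - 1 is discarded; H is fixed at 7.
U = 2*S + 5  [with S=0]  = 5
Q = -3*U + 4  [with U=5]  = -11
W = -Q + 2*U - S  [with Q=-11, U=5, S=0]  = 21
T = H^2 + W  [with H=7, W=21]  = 70

70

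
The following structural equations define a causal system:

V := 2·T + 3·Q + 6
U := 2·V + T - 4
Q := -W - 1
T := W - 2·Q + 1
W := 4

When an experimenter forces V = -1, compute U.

Intervening sets V = -1 and removes its equation (V := 2·T + 3·Q + 6).
Q = -W - 1  [with W=4]  = -5
T = W - 2·Q + 1  [with W=4, Q=-5]  = 15
U = 2·V + T - 4  [with V=-1, T=15]  = 9

9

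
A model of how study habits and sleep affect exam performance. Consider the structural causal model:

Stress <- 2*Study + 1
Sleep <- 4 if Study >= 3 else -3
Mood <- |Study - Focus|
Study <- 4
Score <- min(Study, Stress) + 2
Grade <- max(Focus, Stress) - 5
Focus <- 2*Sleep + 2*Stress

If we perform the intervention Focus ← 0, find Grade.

4

The intervention breaks the incoming arrows to Focus: Focus <- 2*Sleep + 2*Stress no longer applies, and Focus = 0.
Stress = 2*Study + 1  [with Study=4]  = 9
Grade = max(Focus, Stress) - 5  [with Focus=0, Stress=9]  = 4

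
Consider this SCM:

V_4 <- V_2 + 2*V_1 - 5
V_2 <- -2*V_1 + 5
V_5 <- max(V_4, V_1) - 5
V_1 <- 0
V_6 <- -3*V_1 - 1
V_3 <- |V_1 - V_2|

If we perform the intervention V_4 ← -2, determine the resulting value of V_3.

Under do(V_4=-2), the mechanism V_4 <- V_2 + 2*V_1 - 5 is discarded; V_4 is fixed at -2.
Since V_3 is not a descendant of the intervened variable, it is unaffected.
V_2 = -2*V_1 + 5  [with V_1=0]  = 5
V_3 = |V_1 - V_2|  [with V_1=0, V_2=5]  = 5

5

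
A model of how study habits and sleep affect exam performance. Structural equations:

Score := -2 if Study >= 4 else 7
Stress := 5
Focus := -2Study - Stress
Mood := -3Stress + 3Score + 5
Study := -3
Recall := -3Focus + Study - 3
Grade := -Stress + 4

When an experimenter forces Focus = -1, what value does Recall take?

The intervention breaks the incoming arrows to Focus: Focus := -2Study - Stress no longer applies, and Focus = -1.
Recall = -3Focus + Study - 3  [with Focus=-1, Study=-3]  = -3

-3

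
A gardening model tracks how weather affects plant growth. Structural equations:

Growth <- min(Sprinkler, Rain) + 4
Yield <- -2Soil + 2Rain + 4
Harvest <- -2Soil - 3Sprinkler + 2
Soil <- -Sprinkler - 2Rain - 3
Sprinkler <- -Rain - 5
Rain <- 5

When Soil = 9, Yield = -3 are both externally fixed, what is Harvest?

14

Setting Soil = 9, Yield = -3 by intervention discards those variables' equations.
Sprinkler = -Rain - 5  [with Rain=5]  = -10
Harvest = -2Soil - 3Sprinkler + 2  [with Soil=9, Sprinkler=-10]  = 14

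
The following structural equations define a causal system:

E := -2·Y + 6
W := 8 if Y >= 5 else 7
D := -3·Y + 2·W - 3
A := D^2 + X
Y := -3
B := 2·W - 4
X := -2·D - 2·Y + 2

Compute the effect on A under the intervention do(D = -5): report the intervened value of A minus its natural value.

The intervention breaks the incoming arrows to D: D := -3·Y + 2·W - 3 no longer applies, and D = -5.
X = -2·D - 2·Y + 2  [with D=-5, Y=-3]  = 18
A = D^2 + X  [with D=-5, X=18]  = 43
Without intervention: W = 8 if Y >= 5 else 7  [with Y=-3]  = 7; D = -3·Y + 2·W - 3  [with Y=-3, W=7]  = 20; X = -2·D - 2·Y + 2  [with D=20, Y=-3]  = -32; A = D^2 + X  [with D=20, X=-32]  = 368.
Change = 43 − 368 = -325.

-325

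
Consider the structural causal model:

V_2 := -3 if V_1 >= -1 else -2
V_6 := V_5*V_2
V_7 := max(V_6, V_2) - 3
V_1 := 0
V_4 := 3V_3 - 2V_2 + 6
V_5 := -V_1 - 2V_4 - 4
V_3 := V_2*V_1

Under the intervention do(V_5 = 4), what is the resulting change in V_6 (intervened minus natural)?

-96

The intervention breaks the incoming arrows to V_5: V_5 := -V_1 - 2V_4 - 4 no longer applies, and V_5 = 4.
V_2 = -3 if V_1 >= -1 else -2  [with V_1=0]  = -3
V_6 = V_5*V_2  [with V_5=4, V_2=-3]  = -12
Without intervention: V_2 = -3 if V_1 >= -1 else -2  [with V_1=0]  = -3; V_3 = V_2*V_1  [with V_2=-3, V_1=0]  = 0; V_4 = 3V_3 - 2V_2 + 6  [with V_3=0, V_2=-3]  = 12; V_5 = -V_1 - 2V_4 - 4  [with V_1=0, V_4=12]  = -28; V_6 = V_5*V_2  [with V_5=-28, V_2=-3]  = 84.
Change = -12 − 84 = -96.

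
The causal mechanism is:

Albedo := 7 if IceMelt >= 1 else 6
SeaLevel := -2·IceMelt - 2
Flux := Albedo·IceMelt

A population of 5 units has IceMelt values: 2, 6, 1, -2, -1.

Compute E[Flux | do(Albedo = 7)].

do(Albedo=7) breaks Albedo's dependence on IceMelt. With Albedo=7 fixed, Flux across the units is 14, 42, 7, -14, -7, mean 8.4.

8.4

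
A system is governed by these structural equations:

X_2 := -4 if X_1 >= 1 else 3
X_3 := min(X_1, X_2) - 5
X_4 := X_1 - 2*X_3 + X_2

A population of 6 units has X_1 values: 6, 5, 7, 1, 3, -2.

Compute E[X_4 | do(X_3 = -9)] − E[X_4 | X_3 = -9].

do(X_3=-9) breaks X_3's dependence on X_1. With X_3=-9 fixed, X_4 across the units is 20, 19, 21, 15, 17, 19, mean 18.5.
Observing X_3=-9 restricts to units where X_3's equation naturally yields -9: X_1 ∈ {6, 5, 7, 1, 3}. In that subpopulation X_4 = 20, 19, 21, 15, 17, mean 18.4.
Difference = 18.5 − 18.4 = 0.1.

0.1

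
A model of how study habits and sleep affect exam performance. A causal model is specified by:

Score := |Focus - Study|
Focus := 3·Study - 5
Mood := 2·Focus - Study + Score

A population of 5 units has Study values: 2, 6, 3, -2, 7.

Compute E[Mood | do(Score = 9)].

The intervention sets Score=9 in all 5 units regardless of Study. Recomputing Mood per unit gives 9, 29, 14, -11, 34; average 15.

15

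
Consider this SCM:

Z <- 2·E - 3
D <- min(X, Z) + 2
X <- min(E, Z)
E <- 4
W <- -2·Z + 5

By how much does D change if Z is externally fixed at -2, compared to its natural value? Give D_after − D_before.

-6

Under do(Z=-2), the mechanism Z <- 2·E - 3 is discarded; Z is fixed at -2.
X = min(E, Z)  [with E=4, Z=-2]  = -2
D = min(X, Z) + 2  [with X=-2, Z=-2]  = 0
Without intervention: Z = 2·E - 3  [with E=4]  = 5; X = min(E, Z)  [with E=4, Z=5]  = 4; D = min(X, Z) + 2  [with X=4, Z=5]  = 6.
Change = 0 − 6 = -6.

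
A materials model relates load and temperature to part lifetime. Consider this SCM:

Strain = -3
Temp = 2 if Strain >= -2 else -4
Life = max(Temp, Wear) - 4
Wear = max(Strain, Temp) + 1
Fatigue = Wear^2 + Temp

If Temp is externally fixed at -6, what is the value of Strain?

-3

Under do(Temp=-6), the mechanism Temp = 2 if Strain >= -2 else -4 is discarded; Temp is fixed at -6.
Strain is not downstream of the intervention, so its value is determined by the original equations.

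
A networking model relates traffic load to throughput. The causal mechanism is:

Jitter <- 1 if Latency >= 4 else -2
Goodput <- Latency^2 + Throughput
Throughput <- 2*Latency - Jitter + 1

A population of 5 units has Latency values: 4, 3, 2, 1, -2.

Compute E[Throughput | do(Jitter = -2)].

6.2

The intervention sets Jitter=-2 in all 5 units regardless of Latency. Recomputing Throughput per unit gives 11, 9, 7, 5, -1; average 6.2.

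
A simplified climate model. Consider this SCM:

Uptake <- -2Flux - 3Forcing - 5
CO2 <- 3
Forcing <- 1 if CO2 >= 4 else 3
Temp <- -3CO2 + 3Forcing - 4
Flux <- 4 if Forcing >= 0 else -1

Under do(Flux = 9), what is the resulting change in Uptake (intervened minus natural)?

Intervening sets Flux = 9 and removes its equation (Flux <- 4 if Forcing >= 0 else -1).
Forcing = 1 if CO2 >= 4 else 3  [with CO2=3]  = 3
Uptake = -2Flux - 3Forcing - 5  [with Flux=9, Forcing=3]  = -32
Without intervention: Forcing = 1 if CO2 >= 4 else 3  [with CO2=3]  = 3; Flux = 4 if Forcing >= 0 else -1  [with Forcing=3]  = 4; Uptake = -2Flux - 3Forcing - 5  [with Flux=4, Forcing=3]  = -22.
Change = -32 − (-22) = -10.

-10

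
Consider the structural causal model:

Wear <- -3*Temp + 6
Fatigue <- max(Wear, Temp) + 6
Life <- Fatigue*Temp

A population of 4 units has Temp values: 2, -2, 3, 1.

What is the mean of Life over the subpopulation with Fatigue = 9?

E[Life|Fatigue=9] averages over only the 2 units with Fatigue=9 (Temp = 3, 1): Life = 27, 9, mean 18.

18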